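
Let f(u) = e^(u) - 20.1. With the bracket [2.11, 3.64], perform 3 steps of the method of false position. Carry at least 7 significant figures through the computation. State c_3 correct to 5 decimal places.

False-position update: c = (a·f(b) − b·f(a))/(f(b) − f(a)); replace the endpoint whose sign matches f(c).
f(2.110000) = -11.851759, f(3.640000) = 17.991837
step 1: c = 2.717607, f(c) = -4.955954 < 0 → new bracket [2.717607, 3.640000]
step 2: c = 2.916813, f(c) = -1.617703 < 0 → new bracket [2.916813, 3.640000]
step 3: c = 2.976473, f(c) = -0.481497 < 0 → new bracket [2.976473, 3.640000]

2.97647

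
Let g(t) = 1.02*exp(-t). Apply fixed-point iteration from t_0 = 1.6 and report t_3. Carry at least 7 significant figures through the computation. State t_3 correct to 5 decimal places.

t_1 = g(1.600000) = 0.205934
t_2 = g(0.205934) = 0.830164
t_3 = g(0.830164) = 0.444697

0.44470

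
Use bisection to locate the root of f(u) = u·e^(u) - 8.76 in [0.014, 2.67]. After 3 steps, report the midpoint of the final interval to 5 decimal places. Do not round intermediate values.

1.50800

f(0.014000) = -8.745803, f(2.670000) = 29.794718 (opposite signs)
step 1: m = 1.342000, f(m) = -3.624583 < 0 → root in [1.342000, 2.670000]
step 2: m = 2.006000, f(m) = 6.151649 > 0 → root in [1.342000, 2.006000]
step 3: m = 1.674000, f(m) = 0.168210 > 0 → root in [1.342000, 1.674000]
Midpoint of [1.342000, 1.674000] = 1.508000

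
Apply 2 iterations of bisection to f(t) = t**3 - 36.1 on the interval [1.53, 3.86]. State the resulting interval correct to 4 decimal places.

f(1.530000) = -32.518423, f(3.860000) = 21.412456 (opposite signs)
step 1: m = 2.695000, f(m) = -16.526148 < 0 → root in [2.695000, 3.860000]
step 2: m = 3.277500, f(m) = -0.893075 < 0 → root in [3.277500, 3.860000]

[3.2775, 3.8600]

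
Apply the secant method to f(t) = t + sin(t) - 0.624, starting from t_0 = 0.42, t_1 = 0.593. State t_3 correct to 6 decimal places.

0.314678

Secant update: t_(k+1) = t_k − f(t_k)·(t_k − t_(k-1))/(f(t_k) − f(t_(k-1))).
f(t_0) = 0.203760, f(t_1) = 0.527851
t_2 = 0.593000 - (0.527851)·(0.593000 - 0.420000)/(0.527851 - (0.203760)) = 0.311232; f(t_2) = -0.006535
t_3 = 0.311232 - (-0.006535)·(0.311232 - 0.593000)/(-0.006535 - (0.527851)) = 0.314678; f(t_3) = 0.000189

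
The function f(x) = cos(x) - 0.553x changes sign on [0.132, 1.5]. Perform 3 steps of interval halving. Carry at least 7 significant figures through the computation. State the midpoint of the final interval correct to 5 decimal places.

f(0.132000) = 0.918305, f(1.500000) = -0.758763 (opposite signs)
step 1: m = 0.816000, f(m) = 0.233892 > 0 → root in [0.816000, 1.500000]
step 2: m = 1.158000, f(m) = -0.239202 < 0 → root in [0.816000, 1.158000]
step 3: m = 0.987000, f(m) = 0.005384 > 0 → root in [0.987000, 1.158000]
Midpoint of [0.987000, 1.158000] = 1.072500

1.07250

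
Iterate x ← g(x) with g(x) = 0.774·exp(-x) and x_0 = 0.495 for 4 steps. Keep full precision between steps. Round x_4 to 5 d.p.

x_1 = g(0.495000) = 0.471808
x_2 = g(0.471808) = 0.482878
x_3 = g(0.482878) = 0.477562
x_4 = g(0.477562) = 0.480107

0.48011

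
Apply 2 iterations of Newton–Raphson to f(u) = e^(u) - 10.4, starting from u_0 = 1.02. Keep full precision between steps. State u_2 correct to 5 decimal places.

f'(u) = e^(u)
u_0 = 1.020000: f = -7.626805, f' = 2.773195 → u_1 = 1.020000 - (-7.626805)/(2.773195) = 3.770187
u_1 = 3.770187: f = 32.988194, f' = 43.388194 → u_2 = 3.770187 - (32.988194)/(43.388194) = 3.009884

3.00988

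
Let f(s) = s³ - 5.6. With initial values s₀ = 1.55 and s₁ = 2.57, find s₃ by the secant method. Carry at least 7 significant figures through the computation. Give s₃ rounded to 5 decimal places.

f(s_0) = -1.876125, f(s_1) = 11.374593
s_2 = 2.570000 - (11.374593)·(2.570000 - 1.550000)/(11.374593 - (-1.876125)) = 1.694418; f(s_2) = -0.735234
s_3 = 1.694418 - (-0.735234)·(1.694418 - 2.570000)/(-0.735234 - (11.374593)) = 1.747578; f(s_3) = -0.262844

1.74758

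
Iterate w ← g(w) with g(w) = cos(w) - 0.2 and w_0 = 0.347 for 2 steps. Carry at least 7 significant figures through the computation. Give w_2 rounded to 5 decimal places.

0.53820

w_1 = g(0.347000) = 0.740397
w_2 = g(0.740397) = 0.538201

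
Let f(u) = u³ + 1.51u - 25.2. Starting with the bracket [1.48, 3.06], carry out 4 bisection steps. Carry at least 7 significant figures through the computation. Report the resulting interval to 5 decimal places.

[2.66500, 2.76375]

f(1.480000) = -19.723408, f(3.060000) = 8.073216 (opposite signs)
step 1: m = 2.270000, f(m) = -10.075217 < 0 → root in [2.270000, 3.060000]
step 2: m = 2.665000, f(m) = -2.248420 < 0 → root in [2.665000, 3.060000]
step 3: m = 2.862500, f(m) = 2.577432 > 0 → root in [2.665000, 2.862500]
step 4: m = 2.763750, f(m) = 0.083653 > 0 → root in [2.665000, 2.763750]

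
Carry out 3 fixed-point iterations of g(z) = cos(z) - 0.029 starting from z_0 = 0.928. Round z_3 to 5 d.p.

0.65857

z_1 = g(0.928000) = 0.570436
z_2 = g(0.570436) = 0.812666
z_3 = g(0.812666) = 0.658565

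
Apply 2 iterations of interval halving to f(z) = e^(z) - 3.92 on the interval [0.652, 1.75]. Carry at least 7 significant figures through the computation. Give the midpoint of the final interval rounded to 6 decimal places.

f(0.652000) = -2.000624, f(1.750000) = 1.834603 (opposite signs)
step 1: m = 1.201000, f(m) = -0.596561 < 0 → root in [1.201000, 1.750000]
step 2: m = 1.475500, f(m) = 0.453222 > 0 → root in [1.201000, 1.475500]
Midpoint of [1.201000, 1.475500] = 1.338250

1.338250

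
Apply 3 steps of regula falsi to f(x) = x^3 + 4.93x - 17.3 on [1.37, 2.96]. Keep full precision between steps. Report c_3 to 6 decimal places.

False-position update: c = (a·f(b) − b·f(a))/(f(b) − f(a)); replace the endpoint whose sign matches f(c).
f(1.370000) = -7.974547, f(2.960000) = 23.227136
step 1: c = 1.776373, f(c) = -2.937130 < 0 → new bracket [1.776373, 2.960000]
step 2: c = 1.909244, f(c) = -0.927826 < 0 → new bracket [1.909244, 2.960000]
step 3: c = 1.949605, f(c) = -0.278077 < 0 → new bracket [1.949605, 2.960000]

1.949605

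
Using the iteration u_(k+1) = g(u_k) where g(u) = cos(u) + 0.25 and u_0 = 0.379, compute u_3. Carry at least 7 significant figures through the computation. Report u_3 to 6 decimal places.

u_1 = g(0.379000) = 1.179035
u_2 = g(1.179035) = 0.631817
u_3 = g(0.631817) = 1.056956

1.056956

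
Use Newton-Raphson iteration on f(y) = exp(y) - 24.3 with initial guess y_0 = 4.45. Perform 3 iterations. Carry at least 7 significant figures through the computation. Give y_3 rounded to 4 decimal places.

3.1979

f'(y) = exp(y)
y_0 = 4.450000: f = 61.326944, f' = 85.626944 → y_1 = 4.450000 - (61.326944)/(85.626944) = 3.733789
y_1 = 3.733789: f = 17.537337, f' = 41.837337 → y_2 = 3.733789 - (17.537337)/(41.837337) = 3.314610
y_2 = 3.314610: f = 3.211665, f' = 27.511665 → y_3 = 3.314610 - (3.211665)/(27.511665) = 3.197872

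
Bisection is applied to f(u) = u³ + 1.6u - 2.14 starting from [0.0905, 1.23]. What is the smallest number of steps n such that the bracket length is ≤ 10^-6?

21

Initial width b − a = 1.23 − 0.0905 = 1.139500.
After n steps the width is (b−a)/2^n; need (b−a)/2^n ≤ 10^-6.
So n ≥ log₂(1.139500/10^-6) = log₂(1139500.0000) ≈ 20.1200.
Hence n = 21.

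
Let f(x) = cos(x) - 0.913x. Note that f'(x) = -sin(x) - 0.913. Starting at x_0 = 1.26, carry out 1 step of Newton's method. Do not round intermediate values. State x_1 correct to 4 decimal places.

0.8072

x_0 = 1.260000: f = -0.844563, f' = -1.865090 → x_1 = 1.260000 - (-0.844563)/(-1.865090) = 0.807173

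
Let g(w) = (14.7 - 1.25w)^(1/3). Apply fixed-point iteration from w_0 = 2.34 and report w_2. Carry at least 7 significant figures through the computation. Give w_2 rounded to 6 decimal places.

2.280248

w_1 = g(2.340000) = 2.275029
w_2 = g(2.275029) = 2.280248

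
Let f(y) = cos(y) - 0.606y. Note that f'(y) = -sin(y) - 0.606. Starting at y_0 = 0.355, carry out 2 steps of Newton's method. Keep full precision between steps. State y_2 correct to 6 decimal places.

0.958294

y_0 = 0.355000: f = 0.722516, f' = -0.953590 → y_1 = 0.355000 - (0.722516)/(-0.953590) = 1.112680
y_1 = 1.112680: f = -0.232025, f' = -1.502887 → y_2 = 1.112680 - (-0.232025)/(-1.502887) = 0.958294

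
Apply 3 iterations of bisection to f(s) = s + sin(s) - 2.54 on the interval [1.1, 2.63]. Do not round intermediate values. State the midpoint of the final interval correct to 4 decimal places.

1.5781

f(1.100000) = -0.548793, f(2.630000) = 0.579567 (opposite signs)
step 1: m = 1.865000, f(m) = 0.282033 > 0 → root in [1.100000, 1.865000]
step 2: m = 1.482500, f(m) = -0.061396 < 0 → root in [1.482500, 1.865000]
step 3: m = 1.673750, f(m) = 0.128455 > 0 → root in [1.482500, 1.673750]
Midpoint of [1.482500, 1.673750] = 1.578125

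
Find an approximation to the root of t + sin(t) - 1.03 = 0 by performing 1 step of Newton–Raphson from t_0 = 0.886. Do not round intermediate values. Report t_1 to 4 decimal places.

f'(t) = 1 + cos(t)
t_0 = 0.886000: f = 0.630548, f' = 1.632515 → t_1 = 0.886000 - (0.630548)/(1.632515) = 0.499757

0.4998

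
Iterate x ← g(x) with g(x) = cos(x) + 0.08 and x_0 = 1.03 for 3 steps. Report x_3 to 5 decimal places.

x_1 = g(1.030000) = 0.594819
x_2 = g(0.594819) = 0.908250
x_3 = g(0.908250) = 0.695126

0.69513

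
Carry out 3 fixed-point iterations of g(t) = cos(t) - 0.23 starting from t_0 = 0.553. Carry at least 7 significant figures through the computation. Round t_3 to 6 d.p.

t_1 = g(0.553000) = 0.620953
t_2 = g(0.620953) = 0.583325
t_3 = g(0.583325) = 0.604636

0.604636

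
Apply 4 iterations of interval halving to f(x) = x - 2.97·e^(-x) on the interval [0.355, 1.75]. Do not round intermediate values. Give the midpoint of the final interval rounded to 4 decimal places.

f(0.355000) = -1.727485, f(1.750000) = 1.233891 (opposite signs)
step 1: m = 1.052500, f(m) = 0.015780 > 0 → root in [0.355000, 1.052500]
step 2: m = 0.703750, f(m) = -0.765588 < 0 → root in [0.703750, 1.052500]
step 3: m = 0.878125, f(m) = -0.356092 < 0 → root in [0.878125, 1.052500]
step 4: m = 0.965313, f(m) = -0.165854 < 0 → root in [0.965313, 1.052500]
Midpoint of [0.965313, 1.052500] = 1.008906

1.0089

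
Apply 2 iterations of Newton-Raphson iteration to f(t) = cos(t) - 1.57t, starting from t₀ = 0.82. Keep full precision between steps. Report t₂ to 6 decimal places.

f'(t) = -sin(t) - 1.57
t_0 = 0.820000: f = -0.605179, f' = -2.301146 → t_1 = 0.820000 - (-0.605179)/(-2.301146) = 0.557010
t_1 = 0.557010: f = -0.025666, f' = -2.098650 → t_2 = 0.557010 - (-0.025666)/(-2.098650) = 0.544780

0.544780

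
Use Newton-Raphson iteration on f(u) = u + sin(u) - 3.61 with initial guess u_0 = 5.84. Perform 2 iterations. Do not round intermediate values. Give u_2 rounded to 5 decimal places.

f'(u) = 1 + cos(u)
u_0 = 5.840000: f = 1.801181, f' = 1.903390 → u_1 = 5.840000 - (1.801181)/(1.903390) = 4.893699
u_1 = 4.893699: f = 0.300090, f' = 1.180318 → u_2 = 4.893699 - (0.300090)/(1.180318) = 4.639453

4.63945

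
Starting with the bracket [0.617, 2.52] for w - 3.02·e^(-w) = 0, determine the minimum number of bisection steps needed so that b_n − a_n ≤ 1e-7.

25

Initial width b − a = 2.52 − 0.617 = 1.903000.
After n steps the width is (b−a)/2^n; need (b−a)/2^n ≤ 1e-7.
So n ≥ log₂(1.903000/1e-7) = log₂(19030000.0000) ≈ 24.1818.
Hence n = 25.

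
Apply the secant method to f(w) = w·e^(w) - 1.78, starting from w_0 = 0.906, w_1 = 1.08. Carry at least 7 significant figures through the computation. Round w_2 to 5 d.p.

f(w_0) = 0.461811, f(w_1) = 1.400254
w_2 = 1.080000 - (1.400254)·(1.080000 - 0.906000)/(1.400254 - (0.461811)) = 0.820374; f(w_2) = 0.083356

0.82037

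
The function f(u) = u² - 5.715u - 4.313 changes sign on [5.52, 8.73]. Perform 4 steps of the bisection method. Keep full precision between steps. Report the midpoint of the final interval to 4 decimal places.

f(5.520000) = -5.389400, f(8.730000) = 22.007950 (opposite signs)
step 1: m = 7.125000, f(m) = 5.733250 > 0 → root in [5.520000, 7.125000]
step 2: m = 6.322500, f(m) = -0.472081 < 0 → root in [6.322500, 7.125000]
step 3: m = 6.723750, f(m) = 2.469583 > 0 → root in [6.322500, 6.723750]
step 4: m = 6.523125, f(m) = 0.958500 > 0 → root in [6.322500, 6.523125]
Midpoint of [6.322500, 6.523125] = 6.422813

6.4228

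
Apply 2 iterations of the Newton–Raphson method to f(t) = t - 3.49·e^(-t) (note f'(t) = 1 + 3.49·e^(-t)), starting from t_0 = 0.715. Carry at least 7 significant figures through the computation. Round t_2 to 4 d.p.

1.1282

t_0 = 0.715000: f = -0.992280, f' = 2.707280 → t_1 = 0.715000 - (-0.992280)/(2.707280) = 1.081523
t_1 = 1.081523: f = -0.101862, f' = 2.183385 → t_2 = 1.081523 - (-0.101862)/(2.183385) = 1.128176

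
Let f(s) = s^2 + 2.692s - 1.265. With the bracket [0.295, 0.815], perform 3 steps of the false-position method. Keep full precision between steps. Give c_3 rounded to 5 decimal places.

False-position update: c = (a·f(b) − b·f(a))/(f(b) − f(a)); replace the endpoint whose sign matches f(c).
f(0.295000) = -0.383835, f(0.815000) = 1.593205
step 1: c = 0.395956, f(c) = -0.042305 < 0 → new bracket [0.395956, 0.815000]
step 2: c = 0.406795, f(c) = -0.004425 < 0 → new bracket [0.406795, 0.815000]
step 3: c = 0.407926, f(c) = -0.000460 < 0 → new bracket [0.407926, 0.815000]

0.40793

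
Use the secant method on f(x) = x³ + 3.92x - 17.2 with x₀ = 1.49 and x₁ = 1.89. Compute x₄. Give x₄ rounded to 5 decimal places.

f(x_0) = -8.051251, f(x_1) = -3.039931
x_2 = 1.890000 - (-3.039931)·(1.890000 - 1.490000)/(-3.039931 - (-8.051251)) = 2.132645; f(x_2) = 0.859613
x_3 = 2.132645 - (0.859613)·(2.132645 - 1.890000)/(0.859613 - (-3.039931)) = 2.079157; f(x_3) = -0.061736
x_4 = 2.079157 - (-0.061736)·(2.079157 - 2.132645)/(-0.061736 - (0.859613)) = 2.082741; f(x_4) = -0.001126

2.08274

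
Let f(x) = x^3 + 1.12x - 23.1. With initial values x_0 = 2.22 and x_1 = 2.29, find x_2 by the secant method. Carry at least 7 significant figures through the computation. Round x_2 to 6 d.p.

2.810643

Secant update: x_(k+1) = x_k − f(x_k)·(x_k − x_(k-1))/(f(x_k) − f(x_(k-1))).
f(x_0) = -9.672552, f(x_1) = -8.526211
x_2 = 2.290000 - (-8.526211)·(2.290000 - 2.220000)/(-8.526211 - (-9.672552)) = 2.810643; f(x_2) = 2.251204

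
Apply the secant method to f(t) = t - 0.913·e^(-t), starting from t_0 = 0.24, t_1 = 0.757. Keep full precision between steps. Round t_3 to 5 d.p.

0.53438

f(t_0) = -0.478191, f(t_1) = 0.328738
t_2 = 0.757000 - (0.328738)·(0.757000 - 0.240000)/(0.328738 - (-0.478191)) = 0.546378; f(t_2) = 0.017711
t_3 = 0.546378 - (0.017711)·(0.546378 - 0.757000)/(0.017711 - (0.328738)) = 0.534384; f(t_3) = -0.000661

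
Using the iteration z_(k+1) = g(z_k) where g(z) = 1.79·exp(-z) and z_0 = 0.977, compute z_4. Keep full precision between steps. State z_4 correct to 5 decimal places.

z_1 = g(0.977000) = 0.673825
z_2 = g(0.673825) = 0.912461
z_3 = g(0.912461) = 0.718747
z_4 = g(0.718747) = 0.872379

0.87238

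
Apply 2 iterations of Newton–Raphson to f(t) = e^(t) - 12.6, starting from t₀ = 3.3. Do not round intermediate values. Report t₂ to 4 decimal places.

2.5584

f'(t) = e^(t)
t_0 = 3.300000: f = 14.512639, f' = 27.112639 → t_1 = 3.300000 - (14.512639)/(27.112639) = 2.764728
t_1 = 2.764728: f = 3.274720, f' = 15.874720 → t_2 = 2.764728 - (3.274720)/(15.874720) = 2.558443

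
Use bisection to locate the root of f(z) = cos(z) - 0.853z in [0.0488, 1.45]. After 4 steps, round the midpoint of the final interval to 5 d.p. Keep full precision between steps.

f(0.048800) = 0.957183, f(1.450000) = -1.116347 (opposite signs)
step 1: m = 0.749400, f(m) = 0.092860 > 0 → root in [0.749400, 1.450000]
step 2: m = 1.099700, f(m) = -0.484181 < 0 → root in [0.749400, 1.099700]
step 3: m = 0.924550, f(m) = -0.186447 < 0 → root in [0.749400, 0.924550]
step 4: m = 0.836975, f(m) = -0.044227 < 0 → root in [0.749400, 0.836975]
Midpoint of [0.749400, 0.836975] = 0.793187

0.79319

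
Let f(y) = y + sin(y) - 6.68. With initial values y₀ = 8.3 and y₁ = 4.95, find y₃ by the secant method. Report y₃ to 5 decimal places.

f(y_0) = 2.522172, f(y_1) = -2.701903
y_2 = 4.950000 - (-2.701903)·(4.950000 - 8.300000)/(-2.701903 - (2.522172)) = 6.682627; f(y_2) = 0.391532
y_3 = 6.682627 - (0.391532)·(6.682627 - 4.950000)/(0.391532 - (-2.701903)) = 6.463331; f(y_3) = -0.037496

6.46333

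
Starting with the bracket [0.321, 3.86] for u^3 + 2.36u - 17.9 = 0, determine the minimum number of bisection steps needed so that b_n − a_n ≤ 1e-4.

Initial width b − a = 3.86 − 0.321 = 3.539000.
After n steps the width is (b−a)/2^n; need (b−a)/2^n ≤ 1e-4.
So n ≥ log₂(3.539000/1e-4) = log₂(35390.0000) ≈ 15.1111.
Hence n = 16.

16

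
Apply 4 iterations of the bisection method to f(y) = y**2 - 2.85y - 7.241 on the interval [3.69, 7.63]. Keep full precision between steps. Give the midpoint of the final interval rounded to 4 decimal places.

f(3.690000) = -4.141400, f(7.630000) = 29.230400 (opposite signs)
step 1: m = 5.660000, f(m) = 8.663600 > 0 → root in [3.690000, 5.660000]
step 2: m = 4.675000, f(m) = 1.290875 > 0 → root in [3.690000, 4.675000]
step 3: m = 4.182500, f(m) = -1.667819 < 0 → root in [4.182500, 4.675000]
step 4: m = 4.428750, f(m) = -0.249111 < 0 → root in [4.428750, 4.675000]
Midpoint of [4.428750, 4.675000] = 4.551875

4.5519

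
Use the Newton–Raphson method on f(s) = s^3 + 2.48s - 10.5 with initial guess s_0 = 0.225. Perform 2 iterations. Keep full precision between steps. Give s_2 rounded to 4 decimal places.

2.7426

f'(s) = 3s^2 + 2.48
s_0 = 0.225000: f = -9.930609, f' = 2.631875 → s_1 = 0.225000 - (-9.930609)/(2.631875) = 3.998207
s_1 = 3.998207: f = 63.329532, f' = 50.436979 → s_2 = 3.998207 - (63.329532)/(50.436979) = 2.742590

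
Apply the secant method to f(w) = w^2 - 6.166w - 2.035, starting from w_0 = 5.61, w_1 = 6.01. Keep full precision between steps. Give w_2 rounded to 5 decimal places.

6.55502

f(w_0) = -5.154160, f(w_1) = -2.972560
w_2 = 6.010000 - (-2.972560)·(6.010000 - 5.610000)/(-2.972560 - (-5.154160)) = 6.555024; f(w_2) = 0.515061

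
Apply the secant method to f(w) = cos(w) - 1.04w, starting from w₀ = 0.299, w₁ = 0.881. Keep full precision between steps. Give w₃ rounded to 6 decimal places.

f(w_0) = 0.644672, f(w_1) = -0.279860
w_2 = 0.881000 - (-0.279860)·(0.881000 - 0.299000)/(-0.279860 - (0.644672)) = 0.704826; f(w_2) = 0.028705
w_3 = 0.704826 - (0.028705)·(0.704826 - 0.881000)/(0.028705 - (-0.279860)) = 0.721215; f(w_3) = 0.000940

0.721215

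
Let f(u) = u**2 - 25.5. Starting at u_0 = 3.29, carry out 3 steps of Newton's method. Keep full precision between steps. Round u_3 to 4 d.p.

f'(u) = 2u
u_0 = 3.290000: f = -14.675900, f' = 6.580000 → u_1 = 3.290000 - (-14.675900)/(6.580000) = 5.520380
u_1 = 5.520380: f = 4.974595, f' = 11.040760 → u_2 = 5.520380 - (4.974595)/(11.040760) = 5.069814
u_2 = 5.069814: f = 0.203010, f' = 10.139627 → u_3 = 5.069814 - (0.203010)/(10.139627) = 5.049792

5.0498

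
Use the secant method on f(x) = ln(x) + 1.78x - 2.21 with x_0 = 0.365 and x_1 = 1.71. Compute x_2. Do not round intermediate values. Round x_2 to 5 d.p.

f(x_0) = -2.568158, f(x_1) = 1.370293
x_2 = 1.710000 - (1.370293)·(1.710000 - 0.365000)/(1.370293 - (-2.568158)) = 1.242038; f(x_2) = 0.217582

1.24204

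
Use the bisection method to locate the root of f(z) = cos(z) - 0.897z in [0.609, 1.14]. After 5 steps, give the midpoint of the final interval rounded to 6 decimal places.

f(0.609000) = 0.273947, f(1.140000) = -0.604985 (opposite signs)
step 1: m = 0.874500, f(m) = -0.143046 < 0 → root in [0.609000, 0.874500]
step 2: m = 0.741750, f(m) = 0.071938 > 0 → root in [0.741750, 0.874500]
step 3: m = 0.808125, f(m) = -0.034033 < 0 → root in [0.741750, 0.808125]
step 4: m = 0.774937, f(m) = 0.019346 > 0 → root in [0.774937, 0.808125]
step 5: m = 0.791531, f(m) = -0.007247 < 0 → root in [0.774937, 0.791531]
Midpoint of [0.774937, 0.791531] = 0.783234

0.783234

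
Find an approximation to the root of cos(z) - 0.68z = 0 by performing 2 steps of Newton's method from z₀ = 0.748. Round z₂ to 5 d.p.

Newton update: z ← z − f(z)/f'(z).
f'(z) = -sin(z) - 0.68
z_0 = 0.748000: f = 0.224411, f' = -1.360174 → z_1 = 0.748000 - (0.224411)/(-1.360174) = 0.912987
z_1 = 0.912987: f = -0.009446, f' = -1.471333 → z_2 = 0.912987 - (-0.009446)/(-1.471333) = 0.906567

0.90657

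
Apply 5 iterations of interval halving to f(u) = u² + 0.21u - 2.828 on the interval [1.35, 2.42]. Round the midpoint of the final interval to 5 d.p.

f(1.350000) = -0.722000, f(2.420000) = 3.536600 (opposite signs)
step 1: m = 1.885000, f(m) = 1.121075 > 0 → root in [1.350000, 1.885000]
step 2: m = 1.617500, f(m) = 0.127981 > 0 → root in [1.350000, 1.617500]
step 3: m = 1.483750, f(m) = -0.314898 < 0 → root in [1.483750, 1.617500]
step 4: m = 1.550625, f(m) = -0.097931 < 0 → root in [1.550625, 1.617500]
step 5: m = 1.584063, f(m) = 0.013907 > 0 → root in [1.550625, 1.584063]
Midpoint of [1.550625, 1.584063] = 1.567344

1.56734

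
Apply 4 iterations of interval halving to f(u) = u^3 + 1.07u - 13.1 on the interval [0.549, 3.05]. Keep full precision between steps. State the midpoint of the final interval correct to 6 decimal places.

f(0.549000) = -12.347101, f(3.050000) = 18.536125 (opposite signs)
step 1: m = 1.799500, f(m) = -5.347394 < 0 → root in [1.799500, 3.050000]
step 2: m = 2.424750, f(m) = 3.750588 > 0 → root in [1.799500, 2.424750]
step 3: m = 2.112125, f(m) = -1.417685 < 0 → root in [2.112125, 2.424750]
step 4: m = 2.268438, f(m) = 1.000174 > 0 → root in [2.112125, 2.268438]
Midpoint of [2.112125, 2.268438] = 2.190281

2.190281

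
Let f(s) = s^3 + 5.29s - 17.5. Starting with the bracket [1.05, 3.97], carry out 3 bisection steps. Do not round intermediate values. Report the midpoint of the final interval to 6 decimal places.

1.962500

f(1.050000) = -10.787875, f(3.970000) = 66.072073 (opposite signs)
step 1: m = 2.510000, f(m) = 11.591151 > 0 → root in [1.050000, 2.510000]
step 2: m = 1.780000, f(m) = -2.444048 < 0 → root in [1.780000, 2.510000]
step 3: m = 2.145000, f(m) = 3.716249 > 0 → root in [1.780000, 2.145000]
Midpoint of [1.780000, 2.145000] = 1.962500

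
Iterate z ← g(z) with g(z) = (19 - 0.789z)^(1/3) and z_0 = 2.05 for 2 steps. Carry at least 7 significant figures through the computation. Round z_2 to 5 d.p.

2.56907

z_1 = g(2.050000) = 2.590426
z_2 = g(2.590426) = 2.569069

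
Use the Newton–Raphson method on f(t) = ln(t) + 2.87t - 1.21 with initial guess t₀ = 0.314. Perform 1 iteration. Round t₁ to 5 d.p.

0.55632

f'(t) = 1/t + 2.87
t_0 = 0.314000: f = -1.467182, f' = 6.054713 → t_1 = 0.314000 - (-1.467182)/(6.054713) = 0.556321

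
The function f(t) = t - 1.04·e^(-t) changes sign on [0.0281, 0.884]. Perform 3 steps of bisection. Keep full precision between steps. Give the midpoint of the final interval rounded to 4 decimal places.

f(0.028100) = -0.983083, f(0.884000) = 0.454348 (opposite signs)
step 1: m = 0.456050, f(m) = -0.203083 < 0 → root in [0.456050, 0.884000]
step 2: m = 0.670025, f(m) = 0.137861 > 0 → root in [0.456050, 0.670025]
step 3: m = 0.563037, f(m) = -0.029218 < 0 → root in [0.563037, 0.670025]
Midpoint of [0.563037, 0.670025] = 0.616531

0.6165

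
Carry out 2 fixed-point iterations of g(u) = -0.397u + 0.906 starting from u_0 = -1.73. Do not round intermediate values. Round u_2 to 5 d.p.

u_1 = g(-1.730000) = 1.592810
u_2 = g(1.592810) = 0.273654

0.27365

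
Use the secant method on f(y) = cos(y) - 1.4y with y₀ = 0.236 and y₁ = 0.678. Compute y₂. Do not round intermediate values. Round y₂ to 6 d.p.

f(y_0) = 0.641881, f(y_1) = -0.170371
y_2 = 0.678000 - (-0.170371)·(0.678000 - 0.236000)/(-0.170371 - (0.641881)) = 0.585290; f(y_2) = 0.014146

0.585290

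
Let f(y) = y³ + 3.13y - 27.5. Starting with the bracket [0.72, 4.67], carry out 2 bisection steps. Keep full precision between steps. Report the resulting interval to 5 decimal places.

f(0.720000) = -24.873152, f(4.670000) = 88.964663 (opposite signs)
step 1: m = 2.695000, f(m) = 0.509202 > 0 → root in [0.720000, 2.695000]
step 2: m = 1.707500, f(m) = -17.177213 < 0 → root in [1.707500, 2.695000]

[1.70750, 2.69500]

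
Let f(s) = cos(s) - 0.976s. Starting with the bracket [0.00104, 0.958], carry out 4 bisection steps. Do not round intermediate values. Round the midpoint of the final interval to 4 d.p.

f(0.001040) = 0.998984, f(0.958000) = -0.359851 (opposite signs)
step 1: m = 0.479520, f(m) = 0.419205 > 0 → root in [0.479520, 0.958000]
step 2: m = 0.718760, f(m) = 0.051113 > 0 → root in [0.718760, 0.958000]
step 3: m = 0.838380, f(m) = -0.149591 < 0 → root in [0.718760, 0.838380]
step 4: m = 0.778570, f(m) = -0.047966 < 0 → root in [0.718760, 0.778570]
Midpoint of [0.718760, 0.778570] = 0.748665

0.7487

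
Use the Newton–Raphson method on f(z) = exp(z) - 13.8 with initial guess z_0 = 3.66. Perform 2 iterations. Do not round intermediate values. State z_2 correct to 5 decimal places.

f'(z) = exp(z)
z_0 = 3.660000: f = 25.061343, f' = 38.861343 → z_1 = 3.660000 - (25.061343)/(38.861343) = 3.015109
z_1 = 3.015109: f = 6.591307, f' = 20.391307 → z_2 = 3.015109 - (6.591307)/(20.391307) = 2.691868

2.69187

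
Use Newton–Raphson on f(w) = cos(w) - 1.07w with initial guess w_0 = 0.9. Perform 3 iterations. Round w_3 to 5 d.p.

0.70922

Newton update: w ← w − f(w)/f'(w).
f'(w) = -sin(w) - 1.07
w_0 = 0.900000: f = -0.341390, f' = -1.853327 → w_1 = 0.900000 - (-0.341390)/(-1.853327) = 0.715796
w_1 = 0.715796: f = -0.011331, f' = -1.726218 → w_2 = 0.715796 - (-0.011331)/(-1.726218) = 0.709232
w_2 = 0.709232: f = -0.000016, f' = -1.721251 → w_3 = 0.709232 - (-0.000016)/(-1.721251) = 0.709223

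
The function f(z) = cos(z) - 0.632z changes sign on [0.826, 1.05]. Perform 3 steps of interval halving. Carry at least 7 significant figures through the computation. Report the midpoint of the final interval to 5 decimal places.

f(0.826000) = 0.155790, f(1.050000) = -0.166029 (opposite signs)
step 1: m = 0.938000, f(m) = -0.001414 < 0 → root in [0.826000, 0.938000]
step 2: m = 0.882000, f(m) = 0.078184 > 0 → root in [0.882000, 0.938000]
step 3: m = 0.910000, f(m) = 0.038626 > 0 → root in [0.910000, 0.938000]
Midpoint of [0.910000, 0.938000] = 0.924000

0.92400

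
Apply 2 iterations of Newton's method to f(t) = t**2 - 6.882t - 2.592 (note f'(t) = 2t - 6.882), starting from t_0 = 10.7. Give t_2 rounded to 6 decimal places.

7.313542

Newton update: t ← t − f(t)/f'(t).
t_0 = 10.700000: f = 38.260600, f' = 14.518000 → t_1 = 10.700000 - (38.260600)/(14.518000) = 8.064609
t_1 = 8.064609: f = 6.945283, f' = 9.247219 → t_2 = 8.064609 - (6.945283)/(9.247219) = 7.313542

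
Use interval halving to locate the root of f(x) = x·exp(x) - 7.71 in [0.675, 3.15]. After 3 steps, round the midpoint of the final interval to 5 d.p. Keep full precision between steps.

f(0.675000) = -6.384278, f(3.150000) = 65.798603 (opposite signs)
step 1: m = 1.912500, f(m) = 5.237611 > 0 → root in [0.675000, 1.912500]
step 2: m = 1.293750, f(m) = -2.992425 < 0 → root in [1.293750, 1.912500]
step 3: m = 1.603125, f(m) = 0.255182 > 0 → root in [1.293750, 1.603125]
Midpoint of [1.293750, 1.603125] = 1.448438

1.44844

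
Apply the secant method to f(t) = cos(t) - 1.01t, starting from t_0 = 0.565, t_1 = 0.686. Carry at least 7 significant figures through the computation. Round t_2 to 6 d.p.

f(t_0) = 0.273939, f(t_1) = 0.080926
t_2 = 0.686000 - (0.080926)·(0.686000 - 0.565000)/(0.080926 - (0.273939)) = 0.736733; f(t_2) = -0.003432

0.736733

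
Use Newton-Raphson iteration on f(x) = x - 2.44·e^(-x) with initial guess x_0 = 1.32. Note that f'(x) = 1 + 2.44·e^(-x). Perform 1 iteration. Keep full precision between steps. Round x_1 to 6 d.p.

0.915480

x_0 = 1.320000: f = 0.668190, f' = 1.651810 → x_1 = 1.320000 - (0.668190)/(1.651810) = 0.915480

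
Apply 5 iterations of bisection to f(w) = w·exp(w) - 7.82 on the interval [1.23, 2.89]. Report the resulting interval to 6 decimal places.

f(1.230000) = -3.611888, f(2.890000) = 44.180665 (opposite signs)
step 1: m = 2.060000, f(m) = 8.342698 > 0 → root in [1.230000, 2.060000]
step 2: m = 1.645000, f(m) = 0.702761 > 0 → root in [1.230000, 1.645000]
step 3: m = 1.437500, f(m) = -1.767899 < 0 → root in [1.437500, 1.645000]
step 4: m = 1.541250, f(m) = -0.621708 < 0 → root in [1.541250, 1.645000]
step 5: m = 1.593125, f(m) = 0.016737 > 0 → root in [1.541250, 1.593125]

[1.541250, 1.593125]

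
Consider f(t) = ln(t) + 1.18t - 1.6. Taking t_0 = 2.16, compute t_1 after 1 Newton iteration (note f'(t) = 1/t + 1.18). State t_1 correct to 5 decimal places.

1.11378

Newton update: t ← t − f(t)/f'(t).
t_0 = 2.160000: f = 1.718908, f' = 1.642963 → t_1 = 2.160000 - (1.718908)/(1.642963) = 1.113775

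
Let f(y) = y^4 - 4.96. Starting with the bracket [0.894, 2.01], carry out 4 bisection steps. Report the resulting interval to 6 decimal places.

f(0.894000) = -4.321222, f(2.010000) = 11.362408 (opposite signs)
step 1: m = 1.452000, f(m) = -0.515054 < 0 → root in [1.452000, 2.010000]
step 2: m = 1.731000, f(m) = 4.018179 > 0 → root in [1.452000, 1.731000]
step 3: m = 1.591500, f(m) = 1.455442 > 0 → root in [1.452000, 1.591500]
step 4: m = 1.521750, f(m) = 0.402573 > 0 → root in [1.452000, 1.521750]

[1.452000, 1.521750]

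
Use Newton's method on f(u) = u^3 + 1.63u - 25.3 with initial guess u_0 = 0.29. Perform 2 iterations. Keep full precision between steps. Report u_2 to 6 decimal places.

Newton update: u ← u − f(u)/f'(u).
f'(u) = 3u^2 + 1.63
u_0 = 0.290000: f = -24.802911, f' = 1.882300 → u_1 = 0.290000 - (-24.802911)/(1.882300) = 13.466917
u_1 = 13.466917: f = 2438.982273, f' = 545.703566 → u_2 = 13.466917 - (2438.982273)/(545.703566) = 8.997490

8.997490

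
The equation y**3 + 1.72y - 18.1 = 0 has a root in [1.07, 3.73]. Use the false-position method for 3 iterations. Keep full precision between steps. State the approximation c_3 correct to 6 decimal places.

2.310171

f(1.070000) = -15.034557, f(3.730000) = 40.210717
step 1: c = 1.793898, f(c) = -9.241611 < 0 → new bracket [1.793898, 3.730000]
step 2: c = 2.155715, f(c) = -4.374334 < 0 → new bracket [2.155715, 3.730000]
step 3: c = 2.310171, f(c) = -1.797372 < 0 → new bracket [2.310171, 3.730000]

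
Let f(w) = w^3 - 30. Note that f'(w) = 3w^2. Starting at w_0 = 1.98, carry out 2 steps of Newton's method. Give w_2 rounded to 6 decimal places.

Newton update: w ← w − f(w)/f'(w).
w_0 = 1.980000: f = -22.237608, f' = 11.761200 → w_1 = 1.980000 - (-22.237608)/(11.761200) = 3.870760
w_1 = 3.870760: f = 27.994763, f' = 44.948352 → w_2 = 3.870760 - (27.994763)/(44.948352) = 3.247939

3.247939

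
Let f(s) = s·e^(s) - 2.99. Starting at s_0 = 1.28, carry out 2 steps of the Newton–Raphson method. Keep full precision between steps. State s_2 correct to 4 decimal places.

f'(s) = (s + 1)·e^(s)
s_0 = 1.280000: f = 1.613699, f' = 8.200339 → s_1 = 1.280000 - (1.613699)/(8.200339) = 1.083216
s_1 = 1.083216: f = 0.209996, f' = 6.154160 → s_2 = 1.083216 - (0.209996)/(6.154160) = 1.049093

1.0491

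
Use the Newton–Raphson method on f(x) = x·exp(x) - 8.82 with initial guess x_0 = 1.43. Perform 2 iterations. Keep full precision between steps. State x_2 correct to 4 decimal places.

1.6677

f'(x) = (x + 1)·exp(x)
x_0 = 1.430000: f = -2.844460, f' = 10.154239 → x_1 = 1.430000 - (-2.844460)/(10.154239) = 1.710125
x_1 = 1.710125: f = 0.636403, f' = 14.986058 → x_2 = 1.710125 - (0.636403)/(14.986058) = 1.667659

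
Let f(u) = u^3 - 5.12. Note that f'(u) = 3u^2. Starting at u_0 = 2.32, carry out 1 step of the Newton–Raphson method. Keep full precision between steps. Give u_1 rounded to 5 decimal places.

u_0 = 2.320000: f = 7.367168, f' = 16.147200 → u_1 = 2.320000 - (7.367168)/(16.147200) = 1.863750

1.86375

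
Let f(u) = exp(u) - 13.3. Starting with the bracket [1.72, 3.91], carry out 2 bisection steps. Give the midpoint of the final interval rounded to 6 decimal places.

f(1.720000) = -7.715472, f(3.910000) = 36.598952 (opposite signs)
step 1: m = 2.815000, f(m) = 3.393176 > 0 → root in [1.720000, 2.815000]
step 2: m = 2.267500, f(m) = -3.644767 < 0 → root in [2.267500, 2.815000]
Midpoint of [2.267500, 2.815000] = 2.541250

2.541250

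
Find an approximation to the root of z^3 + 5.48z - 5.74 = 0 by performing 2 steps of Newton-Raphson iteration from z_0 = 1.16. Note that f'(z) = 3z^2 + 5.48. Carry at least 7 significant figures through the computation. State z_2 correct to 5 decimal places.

0.91011

z_0 = 1.160000: f = 2.177696, f' = 9.516800 → z_1 = 1.160000 - (2.177696)/(9.516800) = 0.931174
z_1 = 0.931174: f = 0.170237, f' = 8.081252 → z_2 = 0.931174 - (0.170237)/(8.081252) = 0.910108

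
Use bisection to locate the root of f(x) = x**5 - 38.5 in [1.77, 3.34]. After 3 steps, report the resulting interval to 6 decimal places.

[1.966250, 2.162500]

f(1.770000) = -21.127340, f(3.340000) = 377.154354 (opposite signs)
step 1: m = 2.555000, f(m) = 70.381607 > 0 → root in [1.770000, 2.555000]
step 2: m = 2.162500, f(m) = 8.791227 > 0 → root in [1.770000, 2.162500]
step 3: m = 1.966250, f(m) = -9.110400 < 0 → root in [1.966250, 2.162500]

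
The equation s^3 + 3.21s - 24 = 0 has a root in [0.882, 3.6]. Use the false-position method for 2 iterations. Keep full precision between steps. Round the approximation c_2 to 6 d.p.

False-position update: c = (a·f(b) − b·f(a))/(f(b) − f(a)); replace the endpoint whose sign matches f(c).
f(0.882000) = -20.482651, f(3.600000) = 34.212000
step 1: c = 1.899866, f(c) = -11.043876 < 0 → new bracket [1.899866, 3.600000]
step 2: c = 2.314753, f(c) = -4.167005 < 0 → new bracket [2.314753, 3.600000]

2.314753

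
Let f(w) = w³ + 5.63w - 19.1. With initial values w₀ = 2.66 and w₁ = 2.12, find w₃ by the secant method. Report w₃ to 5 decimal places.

f(w_0) = 14.696896, f(w_1) = 2.363728
w_2 = 2.120000 - (2.363728)·(2.120000 - 2.660000)/(2.363728 - (14.696896)) = 2.016506; f(w_2) = 0.452634
w_3 = 2.016506 - (0.452634)·(2.016506 - 2.120000)/(0.452634 - (2.363728)) = 1.991993; f(w_3) = 0.019229

1.99199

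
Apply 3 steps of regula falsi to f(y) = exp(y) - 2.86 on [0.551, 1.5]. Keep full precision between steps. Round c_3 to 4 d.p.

1.0459

f(0.551000) = -1.125013, f(1.500000) = 1.621689
step 1: c = 0.939698, f(c) = -0.300792 < 0 → new bracket [0.939698, 1.500000]
step 2: c = 1.027363, f(c) = -0.066311 < 0 → new bracket [1.027363, 1.500000]
step 3: c = 1.045930, f(c) = -0.013956 < 0 → new bracket [1.045930, 1.500000]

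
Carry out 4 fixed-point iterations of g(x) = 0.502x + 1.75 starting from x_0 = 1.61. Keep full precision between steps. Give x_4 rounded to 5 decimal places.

x_1 = g(1.610000) = 2.558220
x_2 = g(2.558220) = 3.034226
x_3 = g(3.034226) = 3.273182
x_4 = g(3.273182) = 3.393137

3.39314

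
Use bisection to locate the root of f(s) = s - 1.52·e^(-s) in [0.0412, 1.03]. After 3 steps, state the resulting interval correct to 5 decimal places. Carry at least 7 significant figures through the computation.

f(0.041200) = -1.417449, f(1.030000) = 0.487349 (opposite signs)
step 1: m = 0.535600, f(m) = -0.354083 < 0 → root in [0.535600, 1.030000]
step 2: m = 0.782800, f(m) = 0.087971 > 0 → root in [0.535600, 0.782800]
step 3: m = 0.659200, f(m) = -0.127043 < 0 → root in [0.659200, 0.782800]

[0.65920, 0.78280]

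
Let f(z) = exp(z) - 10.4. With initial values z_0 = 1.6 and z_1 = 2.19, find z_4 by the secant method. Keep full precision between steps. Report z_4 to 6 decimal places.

Secant update: z_(k+1) = z_k − f(z_k)·(z_k − z_(k-1))/(f(z_k) − f(z_(k-1))).
f(z_0) = -5.446968, f(z_1) = -1.464787
z_2 = 2.190000 - (-1.464787)·(2.190000 - 1.600000)/(-1.464787 - (-5.446968)) = 2.407023; f(z_2) = 0.700863
z_3 = 2.407023 - (0.700863)·(2.407023 - 2.190000)/(0.700863 - (-1.464787)) = 2.336788; f(z_3) = -0.052051
z_4 = 2.336788 - (-0.052051)·(2.336788 - 2.407023)/(-0.052051 - (0.700863)) = 2.341644; f(z_4) = -0.001684

2.341644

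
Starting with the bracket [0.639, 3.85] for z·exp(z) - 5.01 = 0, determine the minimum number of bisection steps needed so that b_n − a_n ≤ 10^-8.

29

Initial width b − a = 3.85 − 0.639 = 3.211000.
After n steps the width is (b−a)/2^n; need (b−a)/2^n ≤ 10^-8.
So n ≥ log₂(3.211000/10^-8) = log₂(321100000.0000) ≈ 28.2584.
Hence n = 29.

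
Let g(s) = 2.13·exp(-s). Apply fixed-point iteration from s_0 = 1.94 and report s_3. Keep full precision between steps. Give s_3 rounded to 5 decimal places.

s_1 = g(1.940000) = 0.306089
s_2 = g(0.306089) = 1.568363
s_3 = g(1.568363) = 0.443862

0.44386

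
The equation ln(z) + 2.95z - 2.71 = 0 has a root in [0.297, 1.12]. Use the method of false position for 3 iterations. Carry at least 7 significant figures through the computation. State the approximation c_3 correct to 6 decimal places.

f(0.297000) = -3.047873, f(1.120000) = 0.707329
step 1: c = 0.964980, f(c) = 0.101043 > 0 → new bracket [0.297000, 0.964980]
step 2: c = 0.943546, f(c) = 0.015349 > 0 → new bracket [0.297000, 0.943546]
step 3: c = 0.940306, f(c) = 0.002353 > 0 → new bracket [0.297000, 0.940306]

0.940306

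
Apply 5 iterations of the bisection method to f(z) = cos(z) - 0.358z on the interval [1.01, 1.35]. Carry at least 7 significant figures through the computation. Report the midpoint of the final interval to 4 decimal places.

1.1428

f(1.010000) = 0.170281, f(1.350000) = -0.264293 (opposite signs)
step 1: m = 1.180000, f(m) = -0.041515 < 0 → root in [1.010000, 1.180000]
step 2: m = 1.095000, f(m) = 0.066036 > 0 → root in [1.095000, 1.180000]
step 3: m = 1.137500, f(m) = 0.012640 > 0 → root in [1.137500, 1.180000]
step 4: m = 1.158750, f(m) = -0.014347 < 0 → root in [1.137500, 1.158750]
step 5: m = 1.148125, f(m) = -0.000831 < 0 → root in [1.137500, 1.148125]
Midpoint of [1.137500, 1.148125] = 1.142813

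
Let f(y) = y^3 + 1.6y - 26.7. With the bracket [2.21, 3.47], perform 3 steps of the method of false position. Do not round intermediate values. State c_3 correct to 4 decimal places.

2.8058

f(2.210000) = -12.370139, f(3.470000) = 20.633923
step 1: c = 2.682256, f(c) = -3.110901 < 0 → new bracket [2.682256, 3.470000]
step 2: c = 2.785462, f(c) = -0.631432 < 0 → new bracket [2.785462, 3.470000]
step 3: c = 2.805788, f(c) = -0.122334 < 0 → new bracket [2.805788, 3.470000]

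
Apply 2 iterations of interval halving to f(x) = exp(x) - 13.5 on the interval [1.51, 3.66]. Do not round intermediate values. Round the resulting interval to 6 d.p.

f(1.510000) = -8.973269, f(3.660000) = 25.361343 (opposite signs)
step 1: m = 2.585000, f(m) = -0.236711 < 0 → root in [2.585000, 3.660000]
step 2: m = 3.122500, f(m) = 9.203066 > 0 → root in [2.585000, 3.122500]

[2.585000, 3.122500]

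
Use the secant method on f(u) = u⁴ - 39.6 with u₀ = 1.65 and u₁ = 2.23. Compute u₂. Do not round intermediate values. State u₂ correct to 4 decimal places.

f(u_0) = -32.187994, f(u_1) = -14.870266
u_2 = 2.230000 - (-14.870266)·(2.230000 - 1.650000)/(-14.870266 - (-32.187994)) = 2.728030; f(u_2) = 15.785590

2.7280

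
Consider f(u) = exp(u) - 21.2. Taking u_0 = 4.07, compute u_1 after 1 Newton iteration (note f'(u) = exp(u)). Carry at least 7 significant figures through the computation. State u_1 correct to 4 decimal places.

Newton update: u ← u − f(u)/f'(u).
u_0 = 4.070000: f = 37.356963, f' = 58.556963 → u_1 = 4.070000 - (37.356963)/(58.556963) = 3.432041

3.4320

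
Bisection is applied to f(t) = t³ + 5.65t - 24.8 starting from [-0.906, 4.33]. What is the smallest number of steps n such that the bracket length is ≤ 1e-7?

Initial width b − a = 4.33 − -0.906 = 5.236000.
After n steps the width is (b−a)/2^n; need (b−a)/2^n ≤ 1e-7.
So n ≥ log₂(5.236000/1e-7) = log₂(52360000.0000) ≈ 25.6420.
Hence n = 26.

26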